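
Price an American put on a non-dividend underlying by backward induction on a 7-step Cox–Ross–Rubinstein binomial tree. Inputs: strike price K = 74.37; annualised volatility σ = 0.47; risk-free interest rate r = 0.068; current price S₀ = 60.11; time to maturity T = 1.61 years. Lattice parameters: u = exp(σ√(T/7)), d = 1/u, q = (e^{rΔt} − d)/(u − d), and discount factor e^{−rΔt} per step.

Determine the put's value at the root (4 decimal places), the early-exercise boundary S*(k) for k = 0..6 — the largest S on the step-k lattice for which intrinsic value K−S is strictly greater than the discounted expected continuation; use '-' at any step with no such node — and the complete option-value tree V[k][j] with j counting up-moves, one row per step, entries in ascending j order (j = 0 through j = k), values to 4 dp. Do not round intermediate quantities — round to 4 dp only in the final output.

price = 19.8825
boundary = - - 38.2969 30.5683 38.2969 47.9794 60.1100
tree:
19.8825
27.2632 12.4953
36.0731 18.5618 6.2968
43.8017 26.5257 10.4956 1.9291
49.9706 36.0731 16.9965 3.7579 0.0000
54.8945 43.8017 26.3906 7.3204 0.0000 0.0000
58.8248 49.9706 36.0731 14.2600 0.0000 0.0000 0.0000
61.9619 54.8945 43.8017 26.3906 0.0000 0.0000 0.0000 0.0000

Δt=0.23000  u=1.25283  d=0.79819  q=0.47856  discount=0.98448
step 7 (expiry): payoffs max(K−S,0) = 61.9619 54.8945 43.8017 26.3906 0.0000 0.0000 0.0000 0.0000
step 6: (k=6,j=0): S=15.5452, (K−S)⁺=58.8248, hold=57.6707 ⇒ V=58.8248 exercise | (k=6,j=1): S=24.3994, (K−S)⁺=49.9706, hold=48.8165 ⇒ V=49.9706 exercise | (k=6,j=2): S=38.2969, (K−S)⁺=36.0731, hold=34.9190 ⇒ V=36.0731 exercise | (k=6,j=3): S=60.1100, (K−S)⁺=14.2600, hold=13.5476 ⇒ V=14.2600 exercise | (k=6,j=4): S=94.3475, (K−S)⁺=0.0000, hold=0.0000 ⇒ V=0.0000 continue | (k=6,j=5): S=148.0859, (K−S)⁺=0.0000, hold=0.0000 ⇒ V=0.0000 continue | (k=6,j=6): S=232.4327, (K−S)⁺=0.0000, hold=0.0000 ⇒ V=0.0000 continue  boundary S*=60.1100
step 5: (k=5,j=0): S=19.4755, (K−S)⁺=54.8945, hold=53.7404 ⇒ V=54.8945 exercise | (k=5,j=1): S=30.5683, (K−S)⁺=43.8017, hold=42.6476 ⇒ V=43.8017 exercise | (k=5,j=2): S=47.9794, (K−S)⁺=26.3906, hold=25.2365 ⇒ V=26.3906 exercise | (k=5,j=3): S=75.3075, (K−S)⁺=0.0000, hold=7.3204 ⇒ V=7.3204 continue | (k=5,j=4): S=118.2012, (K−S)⁺=0.0000, hold=0.0000 ⇒ V=0.0000 continue | (k=5,j=5): S=185.5263, (K−S)⁺=0.0000, hold=0.0000 ⇒ V=0.0000 continue  boundary S*=47.9794
step 4: (k=4,j=0): S=24.3994, (K−S)⁺=49.9706, hold=48.8165 ⇒ V=49.9706 exercise | (k=4,j=1): S=38.2969, (K−S)⁺=36.0731, hold=34.9190 ⇒ V=36.0731 exercise | (k=4,j=2): S=60.1100, (K−S)⁺=14.2600, hold=16.9965 ⇒ V=16.9965 continue | (k=4,j=3): S=94.3475, (K−S)⁺=0.0000, hold=3.7579 ⇒ V=3.7579 continue | (k=4,j=4): S=148.0859, (K−S)⁺=0.0000, hold=0.0000 ⇒ V=0.0000 continue  boundary S*=38.2969
step 3: (k=3,j=0): S=30.5683, (K−S)⁺=43.8017, hold=42.6476 ⇒ V=43.8017 exercise | (k=3,j=1): S=47.9794, (K−S)⁺=26.3906, hold=26.5257 ⇒ V=26.5257 continue | (k=3,j=2): S=75.3075, (K−S)⁺=0.0000, hold=10.4956 ⇒ V=10.4956 continue | (k=3,j=3): S=118.2012, (K−S)⁺=0.0000, hold=1.9291 ⇒ V=1.9291 continue  boundary S*=30.5683
step 2: (k=2,j=0): S=38.2969, (K−S)⁺=36.0731, hold=34.9827 ⇒ V=36.0731 exercise | (k=2,j=1): S=60.1100, (K−S)⁺=14.2600, hold=18.5618 ⇒ V=18.5618 continue | (k=2,j=2): S=94.3475, (K−S)⁺=0.0000, hold=6.2968 ⇒ V=6.2968 continue  boundary S*=38.2969
step 1: (k=1,j=0): S=47.9794, (K−S)⁺=26.3906, hold=27.2632 ⇒ V=27.2632 continue | (k=1,j=1): S=75.3075, (K−S)⁺=0.0000, hold=12.4953 ⇒ V=12.4953 continue  boundary S*=-
step 0: (k=0,j=0): S=60.1100, (K−S)⁺=14.2600, hold=19.8825 ⇒ V=19.8825 continue  boundary S*=-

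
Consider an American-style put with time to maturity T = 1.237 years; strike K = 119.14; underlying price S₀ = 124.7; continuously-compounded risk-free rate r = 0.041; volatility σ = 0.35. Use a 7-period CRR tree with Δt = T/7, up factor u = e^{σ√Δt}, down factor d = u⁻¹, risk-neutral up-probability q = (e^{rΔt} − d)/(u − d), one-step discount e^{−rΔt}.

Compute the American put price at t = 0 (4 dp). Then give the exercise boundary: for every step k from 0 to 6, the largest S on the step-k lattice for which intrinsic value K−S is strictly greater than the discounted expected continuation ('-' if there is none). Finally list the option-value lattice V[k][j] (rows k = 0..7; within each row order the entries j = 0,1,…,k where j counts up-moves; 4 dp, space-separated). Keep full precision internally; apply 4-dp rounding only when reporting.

Δt=0.17671, u=1.15851, d=0.86318, q=0.48791, disc=e^(-rΔt)=0.99278
k=7 terminal: V=max(K-S,0) → 74.6175 59.3848 38.9404 11.5013 0.0000 0.0000 0.0000 0.0000
k=6: j=0 S=51.5796 intr=67.5604 cont=66.7004 V=67.5604[EX]; j=1 S=69.2267 intr=49.9133 cont=49.0532 V=49.9133[EX]; j=2 S=92.9117 intr=26.2283 cont=25.3683 V=26.2283[EX]; j=3 S=124.7000 intr=0.0000 cont=5.8472 V=5.8472[hold]; j=4 S=167.3643 intr=0.0000 cont=0.0000 V=0.0000[hold]; j=5 S=224.6255 intr=0.0000 cont=0.0000 V=0.0000[hold]; j=6 S=301.4778 intr=0.0000 cont=0.0000 V=0.0000[hold]  S*(6)=92.9117
k=5: j=0 S=59.7552 intr=59.3848 cont=58.5247 V=59.3848[EX]; j=1 S=80.1996 intr=38.9404 cont=38.0803 V=38.9404[EX]; j=2 S=107.6387 intr=11.5013 cont=16.1667 V=16.1667[hold]; j=3 S=144.4656 intr=0.0000 cont=2.9727 V=2.9727[hold]; j=4 S=193.8924 intr=0.0000 cont=0.0000 V=0.0000[hold]; j=5 S=260.2299 intr=0.0000 cont=0.0000 V=0.0000[hold]  S*(5)=80.1996
k=4: j=0 S=69.2267 intr=49.9133 cont=49.0532 V=49.9133[EX]; j=1 S=92.9117 intr=26.2283 cont=27.6281 V=27.6281[hold]; j=2 S=124.7000 intr=0.0000 cont=9.6591 V=9.6591[hold]; j=3 S=167.3643 intr=0.0000 cont=1.5113 V=1.5113[hold]; j=4 S=224.6255 intr=0.0000 cont=0.0000 V=0.0000[hold]  S*(4)=69.2267
k=3: j=0 S=80.1996 intr=38.9404 cont=38.7584 V=38.9404[EX]; j=1 S=107.6387 intr=11.5013 cont=18.7247 V=18.7247[hold]; j=2 S=144.4656 intr=0.0000 cont=5.6427 V=5.6427[hold]; j=3 S=193.8924 intr=0.0000 cont=0.7684 V=0.7684[hold]  S*(3)=80.1996
k=2: j=0 S=92.9117 intr=26.2283 cont=28.8672 V=28.8672[hold]; j=1 S=124.7000 intr=0.0000 cont=12.2528 V=12.2528[hold]; j=2 S=167.3643 intr=0.0000 cont=3.2409 V=3.2409[hold]  S*(2)=-
k=1: j=0 S=107.6387 intr=11.5013 cont=20.6111 V=20.6111[hold]; j=1 S=144.4656 intr=0.0000 cont=7.7992 V=7.7992[hold]  S*(1)=-
k=0: j=0 S=124.7000 intr=0.0000 cont=14.2564 V=14.2564[hold]  S*(0)=-

price = 14.2564
boundary = - - - 80.1996 69.2267 80.1996 92.9117
tree:
14.2564
20.6111 7.7992
28.8672 12.2528 3.2409
38.9404 18.7247 5.6427 0.7684
49.9133 27.6281 9.6591 1.5113 0.0000
59.3848 38.9404 16.1667 2.9727 0.0000 0.0000
67.5604 49.9133 26.2283 5.8472 0.0000 0.0000 0.0000
74.6175 59.3848 38.9404 11.5013 0.0000 0.0000 0.0000 0.0000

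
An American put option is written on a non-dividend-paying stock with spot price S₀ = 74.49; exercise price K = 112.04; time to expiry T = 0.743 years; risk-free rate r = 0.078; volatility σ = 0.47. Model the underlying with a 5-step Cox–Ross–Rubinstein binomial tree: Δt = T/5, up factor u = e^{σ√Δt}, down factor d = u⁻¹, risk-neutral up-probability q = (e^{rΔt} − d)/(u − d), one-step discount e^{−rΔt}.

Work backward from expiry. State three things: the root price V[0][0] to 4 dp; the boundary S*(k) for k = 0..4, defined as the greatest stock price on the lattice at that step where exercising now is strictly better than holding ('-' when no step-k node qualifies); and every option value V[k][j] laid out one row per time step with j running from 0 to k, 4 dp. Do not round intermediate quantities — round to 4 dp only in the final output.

Δt=0.14860, u=1.19863, d=0.83429, q=0.48683, disc=e^(-rΔt)=0.98848
k=5 terminal: V=max(K-S,0) → 81.9326 68.7843 49.8940 22.7541 0.0000 0.0000
k=4: j=0 S=36.0876 intr=75.9524 cont=74.6612 V=75.9524[EX]; j=1 S=51.8475 intr=60.1925 cont=58.9013 V=60.1925[EX]; j=2 S=74.4900 intr=37.5500 cont=36.2589 V=37.5500[EX]; j=3 S=107.0207 intr=5.0193 cont=11.5422 V=11.5422[hold]; j=4 S=153.7580 intr=0.0000 cont=0.0000 V=0.0000[hold]  S*(4)=74.4900
k=3: j=0 S=43.2557 intr=68.7843 cont=67.4932 V=68.7843[EX]; j=1 S=62.1460 intr=49.8940 cont=48.6029 V=49.8940[EX]; j=2 S=89.2859 intr=22.7541 cont=24.6019 V=24.6019[hold]; j=3 S=128.2782 intr=0.0000 cont=5.8549 V=5.8549[hold]  S*(3)=62.1460
k=2: j=0 S=51.8475 intr=60.1925 cont=58.9013 V=60.1925[EX]; j=1 S=74.4900 intr=37.5500 cont=37.1481 V=37.5500[EX]; j=2 S=107.0207 intr=5.0193 cont=15.2970 V=15.2970[hold]  S*(2)=74.4900
k=1: j=0 S=62.1460 intr=49.8940 cont=48.6029 V=49.8940[EX]; j=1 S=89.2859 intr=22.7541 cont=26.4088 V=26.4088[hold]  S*(1)=62.1460
k=0: j=0 S=74.4900 intr=37.5500 cont=38.0176 V=38.0176[hold]  S*(0)=-

price = 38.0176
boundary = - 62.1460 74.4900 62.1460 74.4900
tree:
38.0176
49.8940 26.4088
60.1925 37.5500 15.2970
68.7843 49.8940 24.6019 5.8549
75.9524 60.1925 37.5500 11.5422 0.0000
81.9326 68.7843 49.8940 22.7541 0.0000 0.0000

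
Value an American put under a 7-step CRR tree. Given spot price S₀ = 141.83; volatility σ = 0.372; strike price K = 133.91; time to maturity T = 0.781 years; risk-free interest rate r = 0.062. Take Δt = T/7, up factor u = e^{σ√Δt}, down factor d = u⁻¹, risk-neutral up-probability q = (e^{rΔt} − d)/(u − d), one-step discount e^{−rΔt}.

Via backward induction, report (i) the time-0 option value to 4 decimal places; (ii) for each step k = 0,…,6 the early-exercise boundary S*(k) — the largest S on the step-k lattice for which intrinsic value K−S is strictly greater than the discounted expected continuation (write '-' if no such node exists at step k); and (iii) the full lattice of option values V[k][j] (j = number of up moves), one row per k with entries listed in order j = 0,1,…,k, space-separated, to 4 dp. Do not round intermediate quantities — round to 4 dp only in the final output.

Δt=0.11157, u=1.13231, d=0.88315, q=0.49684, disc=e^(-rΔt)=0.99311
k=7 terminal: V=max(K-S,0) → 74.4780 57.7112 36.2141 8.6524 0.0000 0.0000 0.0000 0.0000
k=6: j=0 S=67.2952 intr=66.6148 cont=65.6916 V=66.6148[EX]; j=1 S=86.2804 intr=47.6296 cont=46.7065 V=47.6296[EX]; j=2 S=110.6217 intr=23.2883 cont=22.3652 V=23.2883[EX]; j=3 S=141.8300 intr=0.0000 cont=4.3236 V=4.3236[hold]; j=4 S=181.8428 intr=0.0000 cont=0.0000 V=0.0000[hold]; j=5 S=233.1438 intr=0.0000 cont=0.0000 V=0.0000[hold]; j=6 S=298.9178 intr=0.0000 cont=0.0000 V=0.0000[hold]  S*(6)=110.6217
k=5: j=0 S=76.1988 intr=57.7112 cont=56.7880 V=57.7112[EX]; j=1 S=97.6959 intr=36.2141 cont=35.2910 V=36.2141[EX]; j=2 S=125.2576 intr=8.6524 cont=13.7704 V=13.7704[hold]; j=3 S=160.5950 intr=0.0000 cont=2.1605 V=2.1605[hold]; j=4 S=205.9017 intr=0.0000 cont=0.0000 V=0.0000[hold]; j=5 S=263.9902 intr=0.0000 cont=0.0000 V=0.0000[hold]  S*(5)=97.6959
k=4: j=0 S=86.2804 intr=47.6296 cont=46.7065 V=47.6296[EX]; j=1 S=110.6217 intr=23.2883 cont=24.8905 V=24.8905[hold]; j=2 S=141.8300 intr=0.0000 cont=7.9470 V=7.9470[hold]; j=3 S=181.8428 intr=0.0000 cont=1.0796 V=1.0796[hold]; j=4 S=233.1438 intr=0.0000 cont=0.0000 V=0.0000[hold]  S*(4)=86.2804
k=3: j=0 S=97.6959 intr=36.2141 cont=36.0815 V=36.2141[EX]; j=1 S=125.2576 intr=8.6524 cont=16.3588 V=16.3588[hold]; j=2 S=160.5950 intr=0.0000 cont=4.5037 V=4.5037[hold]; j=3 S=205.9017 intr=0.0000 cont=0.5395 V=0.5395[hold]  S*(3)=97.6959
k=2: j=0 S=110.6217 intr=23.2883 cont=26.1676 V=26.1676[hold]; j=1 S=141.8300 intr=0.0000 cont=10.3966 V=10.3966[hold]; j=2 S=181.8428 intr=0.0000 cont=2.5167 V=2.5167[hold]  S*(2)=-
k=1: j=0 S=125.2576 intr=8.6524 cont=18.2057 V=18.2057[hold]; j=1 S=160.5950 intr=0.0000 cont=6.4369 V=6.4369[hold]  S*(1)=-
k=0: j=0 S=141.8300 intr=0.0000 cont=12.2733 V=12.2733[hold]  S*(0)=-

price = 12.2733
boundary = - - - 97.6959 86.2804 97.6959 110.6217
tree:
12.2733
18.2057 6.4369
26.1676 10.3966 2.5167
36.2141 16.3588 4.5037 0.5395
47.6296 24.8905 7.9470 1.0796 0.0000
57.7112 36.2141 13.7704 2.1605 0.0000 0.0000
66.6148 47.6296 23.2883 4.3236 0.0000 0.0000 0.0000
74.4780 57.7112 36.2141 8.6524 0.0000 0.0000 0.0000 0.0000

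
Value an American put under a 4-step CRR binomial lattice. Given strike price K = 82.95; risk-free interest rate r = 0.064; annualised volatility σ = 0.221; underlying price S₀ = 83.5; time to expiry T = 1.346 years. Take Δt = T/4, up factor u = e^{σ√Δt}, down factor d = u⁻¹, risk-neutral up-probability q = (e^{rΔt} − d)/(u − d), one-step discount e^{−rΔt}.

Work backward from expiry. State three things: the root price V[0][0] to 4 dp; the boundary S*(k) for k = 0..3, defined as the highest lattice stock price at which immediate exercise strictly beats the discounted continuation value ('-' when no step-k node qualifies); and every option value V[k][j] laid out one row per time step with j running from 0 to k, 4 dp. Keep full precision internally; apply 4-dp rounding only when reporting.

params: Δt=0.33650 u=1.13678 d=0.87968 q=0.55267 e^(-rΔt)=0.97869
t_4 payoffs: 32.9486 18.3349 0.0000 0.0000 0.0000
t_3: node(3,0) S=56.8405 payoff=26.1095 vs cont=24.3422 → 26.1095 [stop]  node(3,1) S=73.4531 payoff=9.4969 vs cont=8.0270 → 9.4969 [stop]  node(3,2) S=94.9211 payoff=0.0000 vs cont=0.0000 → 0.0000 [wait]  node(3,3) S=122.6634 payoff=0.0000 vs cont=0.0000 → 0.0000 [wait]  ⇒ S*(3)=73.4531
t_2: node(2,0) S=64.6151 payoff=18.3349 vs cont=16.5676 → 18.3349 [stop]  node(2,1) S=83.5000 payoff=0.0000 vs cont=4.1577 → 4.1577 [wait]  node(2,2) S=107.9043 payoff=0.0000 vs cont=0.0000 → 0.0000 [wait]  ⇒ S*(2)=64.6151
t_1: node(1,0) S=73.4531 payoff=9.4969 vs cont=10.2759 → 10.2759 [wait]  node(1,1) S=94.9211 payoff=0.0000 vs cont=1.8203 → 1.8203 [wait]  ⇒ S*(1)=-
t_0: node(0,0) S=83.5000 payoff=0.0000 vs cont=5.4834 → 5.4834 [wait]  ⇒ S*(0)=-

price = 5.4834
boundary = - - 64.6151 73.4531
tree:
5.4834
10.2759 1.8203
18.3349 4.1577 0.0000
26.1095 9.4969 0.0000 0.0000
32.9486 18.3349 0.0000 0.0000 0.0000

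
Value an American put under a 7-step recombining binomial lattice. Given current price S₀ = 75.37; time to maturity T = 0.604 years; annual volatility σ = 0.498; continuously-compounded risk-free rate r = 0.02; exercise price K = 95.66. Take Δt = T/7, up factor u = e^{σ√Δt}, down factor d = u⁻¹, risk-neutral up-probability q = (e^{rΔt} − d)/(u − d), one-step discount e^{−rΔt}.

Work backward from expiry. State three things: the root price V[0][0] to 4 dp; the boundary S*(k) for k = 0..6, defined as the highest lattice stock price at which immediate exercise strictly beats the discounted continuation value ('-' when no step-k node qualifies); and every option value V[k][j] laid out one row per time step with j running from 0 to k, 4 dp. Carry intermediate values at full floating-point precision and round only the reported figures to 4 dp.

Δt=0.08629, u=1.15753, d=0.86391, q=0.46938, disc=e^(-rΔt)=0.99828
k=7 terminal: V=max(K-S,0) → 68.5903 59.3902 47.0633 30.5470 8.4173 0.0000 0.0000 0.0000
k=6: j=0 S=31.3339 intr=64.3261 cont=64.1611 V=64.3261[EX]; j=1 S=41.9832 intr=53.6768 cont=53.5118 V=53.6768[EX]; j=2 S=56.2519 intr=39.4081 cont=39.2432 V=39.4081[EX]; j=3 S=75.3700 intr=20.2900 cont=20.1251 V=20.2900[EX]; j=4 S=100.9857 intr=0.0000 cont=4.4587 V=4.4587[hold]; j=5 S=135.3072 intr=0.0000 cont=0.0000 V=0.0000[hold]; j=6 S=181.2935 intr=0.0000 cont=0.0000 V=0.0000[hold]  S*(6)=75.3700
k=5: j=0 S=36.2698 intr=59.3902 cont=59.2252 V=59.3902[EX]; j=1 S=48.5967 intr=47.0633 cont=46.8984 V=47.0633[EX]; j=2 S=65.1130 intr=30.5470 cont=30.3820 V=30.5470[EX]; j=3 S=87.2427 intr=8.4173 cont=12.8370 V=12.8370[hold]; j=4 S=116.8935 intr=0.0000 cont=2.3618 V=2.3618[hold]; j=5 S=156.6216 intr=0.0000 cont=0.0000 V=0.0000[hold]  S*(5)=65.1130
k=4: j=0 S=41.9832 intr=53.6768 cont=53.5118 V=53.6768[EX]; j=1 S=56.2519 intr=39.4081 cont=39.2432 V=39.4081[EX]; j=2 S=75.3700 intr=20.2900 cont=22.1960 V=22.1960[hold]; j=3 S=100.9857 intr=0.0000 cont=7.9065 V=7.9065[hold]; j=4 S=135.3072 intr=0.0000 cont=1.2511 V=1.2511[hold]  S*(4)=56.2519
k=3: j=0 S=48.5967 intr=47.0633 cont=46.8984 V=47.0633[EX]; j=1 S=65.1130 intr=30.5470 cont=31.2751 V=31.2751[hold]; j=2 S=87.2427 intr=8.4173 cont=15.4621 V=15.4621[hold]; j=3 S=116.8935 intr=0.0000 cont=4.7744 V=4.7744[hold]  S*(3)=48.5967
k=2: j=0 S=56.2519 intr=39.4081 cont=39.5843 V=39.5843[hold]; j=1 S=75.3700 intr=20.2900 cont=23.8118 V=23.8118[hold]; j=2 S=100.9857 intr=0.0000 cont=10.4275 V=10.4275[hold]  S*(2)=-
k=1: j=0 S=65.1130 intr=30.5470 cont=32.1256 V=32.1256[hold]; j=1 S=87.2427 intr=8.4173 cont=17.4993 V=17.4993[hold]  S*(1)=-
k=0: j=0 S=75.3700 intr=20.2900 cont=25.2168 V=25.2168[hold]  S*(0)=-

price = 25.2168
boundary = - - - 48.5967 56.2519 65.1130 75.3700
tree:
25.2168
32.1256 17.4993
39.5843 23.8118 10.4275
47.0633 31.2751 15.4621 4.7744
53.6768 39.4081 22.1960 7.9065 1.2511
59.3902 47.0633 30.5470 12.8370 2.3618 0.0000
64.3261 53.6768 39.4081 20.2900 4.4587 0.0000 0.0000
68.5903 59.3902 47.0633 30.5470 8.4173 0.0000 0.0000 0.0000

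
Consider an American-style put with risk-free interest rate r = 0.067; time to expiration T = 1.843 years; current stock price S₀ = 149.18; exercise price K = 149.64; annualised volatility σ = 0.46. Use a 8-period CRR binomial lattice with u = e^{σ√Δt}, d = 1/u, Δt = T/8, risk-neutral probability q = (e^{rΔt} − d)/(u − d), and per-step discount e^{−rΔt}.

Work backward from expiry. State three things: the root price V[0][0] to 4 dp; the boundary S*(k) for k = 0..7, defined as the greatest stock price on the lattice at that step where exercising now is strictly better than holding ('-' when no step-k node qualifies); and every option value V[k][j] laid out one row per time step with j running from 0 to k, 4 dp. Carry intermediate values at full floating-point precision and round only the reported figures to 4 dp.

Δt=0.23037, u=1.24706, d=0.80189, q=0.47997, disc=e^(-rΔt)=0.98468
k=8 terminal: V=max(K-S,0) → 124.1356 109.9767 87.9574 53.7139 0.4600 0.0000 0.0000 0.0000 0.0000
k=7: j=0 S=31.8054 intr=117.8346 cont=115.5426 V=117.8346[EX]; j=1 S=49.4624 intr=100.1776 cont=97.8856 V=100.1776[EX]; j=2 S=76.9218 intr=72.7182 cont=70.4262 V=72.7182[EX]; j=3 S=119.6254 intr=30.0146 cont=27.7226 V=30.0146[EX]; j=4 S=186.0363 intr=0.0000 cont=0.2356 V=0.2356[hold]; j=5 S=289.3155 intr=0.0000 cont=0.0000 V=0.0000[hold]; j=6 S=449.9308 intr=0.0000 cont=0.0000 V=0.0000[hold]; j=7 S=699.7127 intr=0.0000 cont=0.0000 V=0.0000[hold]  S*(7)=119.6254
k=6: j=0 S=39.6633 intr=109.9767 cont=107.6848 V=109.9767[EX]; j=1 S=61.6826 intr=87.9574 cont=85.6654 V=87.9574[EX]; j=2 S=95.9261 intr=53.7139 cont=51.4220 V=53.7139[EX]; j=3 S=149.1800 intr=0.4600 cont=15.4808 V=15.4808[hold]; j=4 S=231.9982 intr=0.0000 cont=0.1206 V=0.1206[hold]; j=5 S=360.7935 intr=0.0000 cont=0.0000 V=0.0000[hold]; j=6 S=561.0902 intr=0.0000 cont=0.0000 V=0.0000[hold]  S*(6)=95.9261
k=5: j=0 S=49.4624 intr=100.1776 cont=97.8856 V=100.1776[EX]; j=1 S=76.9218 intr=72.7182 cont=70.4262 V=72.7182[EX]; j=2 S=119.6254 intr=30.0146 cont=34.8216 V=34.8216[hold]; j=3 S=186.0363 intr=0.0000 cont=7.9842 V=7.9842[hold]; j=4 S=289.3155 intr=0.0000 cont=0.0618 V=0.0618[hold]; j=5 S=449.9308 intr=0.0000 cont=0.0000 V=0.0000[hold]  S*(5)=76.9218
k=4: j=0 S=61.6826 intr=87.9574 cont=85.6654 V=87.9574[EX]; j=1 S=95.9261 intr=53.7139 cont=53.6939 V=53.7139[EX]; j=2 S=149.1800 intr=0.4600 cont=21.6045 V=21.6045[hold]; j=3 S=231.9982 intr=0.0000 cont=4.1177 V=4.1177[hold]; j=4 S=360.7935 intr=0.0000 cont=0.0316 V=0.0316[hold]  S*(4)=95.9261
k=3: j=0 S=76.9218 intr=72.7182 cont=70.4262 V=72.7182[EX]; j=1 S=119.6254 intr=30.0146 cont=37.7158 V=37.7158[hold]; j=2 S=186.0363 intr=0.0000 cont=13.0090 V=13.0090[hold]; j=3 S=289.3155 intr=0.0000 cont=2.1235 V=2.1235[hold]  S*(3)=76.9218
k=2: j=0 S=95.9261 intr=53.7139 cont=55.0617 V=55.0617[hold]; j=1 S=149.1800 intr=0.4600 cont=25.4613 V=25.4613[hold]; j=2 S=231.9982 intr=0.0000 cont=7.6651 V=7.6651[hold]  S*(2)=-
k=1: j=0 S=119.6254 intr=30.0146 cont=40.2287 V=40.2287[hold]; j=1 S=186.0363 intr=0.0000 cont=16.6606 V=16.6606[hold]  S*(1)=-
k=0: j=0 S=149.1800 intr=0.4600 cont=28.4739 V=28.4739[hold]  S*(0)=-

price = 28.4739
boundary = - - - 76.9218 95.9261 76.9218 95.9261 119.6254
tree:
28.4739
40.2287 16.6606
55.0617 25.4613 7.6651
72.7182 37.7158 13.0090 2.1235
87.9574 53.7139 21.6045 4.1177 0.0316
100.1776 72.7182 34.8216 7.9842 0.0618 0.0000
109.9767 87.9574 53.7139 15.4808 0.1206 0.0000 0.0000
117.8346 100.1776 72.7182 30.0146 0.2356 0.0000 0.0000 0.0000
124.1356 109.9767 87.9574 53.7139 0.4600 0.0000 0.0000 0.0000 0.0000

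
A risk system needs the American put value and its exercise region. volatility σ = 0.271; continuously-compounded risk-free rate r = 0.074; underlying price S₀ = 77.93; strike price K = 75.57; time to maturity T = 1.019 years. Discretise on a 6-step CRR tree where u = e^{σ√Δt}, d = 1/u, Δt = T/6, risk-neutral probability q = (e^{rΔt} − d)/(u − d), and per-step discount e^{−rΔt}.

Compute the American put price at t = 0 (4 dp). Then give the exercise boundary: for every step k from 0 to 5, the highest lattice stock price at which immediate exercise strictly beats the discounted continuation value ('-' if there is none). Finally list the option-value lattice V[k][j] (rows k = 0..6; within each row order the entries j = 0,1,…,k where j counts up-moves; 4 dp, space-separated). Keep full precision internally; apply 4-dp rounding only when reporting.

price = 5.1102
boundary = - - 62.3303 55.7438 62.3303 55.7438
tree:
5.1102
8.3885 2.3090
13.2397 4.2632 0.6217
19.8262 7.6607 1.3355 0.0000
25.7167 13.2397 2.8689 0.0000 0.0000
30.9847 19.8262 6.1631 0.0000 0.0000 0.0000
35.6961 25.7167 13.2397 0.0000 0.0000 0.0000 0.0000

Δt=0.16983  u=1.11816  d=0.89433  q=0.52861  discount=0.98751
step 6 (expiry): payoffs max(K−S,0) = 35.6961 25.7167 13.2397 0.0000 0.0000 0.0000 0.0000
step 5: (k=5,j=0): S=44.5853, (K−S)⁺=30.9847, hold=30.0409 ⇒ V=30.9847 exercise | (k=5,j=1): S=55.7438, (K−S)⁺=19.8262, hold=18.8824 ⇒ V=19.8262 exercise | (k=5,j=2): S=69.6951, (K−S)⁺=5.8749, hold=6.1631 ⇒ V=6.1631 continue | (k=5,j=3): S=87.1379, (K−S)⁺=0.0000, hold=0.0000 ⇒ V=0.0000 continue | (k=5,j=4): S=108.9463, (K−S)⁺=0.0000, hold=0.0000 ⇒ V=0.0000 continue | (k=5,j=5): S=136.2127, (K−S)⁺=0.0000, hold=0.0000 ⇒ V=0.0000 continue  boundary S*=55.7438
step 4: (k=4,j=0): S=49.8533, (K−S)⁺=25.7167, hold=24.7729 ⇒ V=25.7167 exercise | (k=4,j=1): S=62.3303, (K−S)⁺=13.2397, hold=12.4463 ⇒ V=13.2397 exercise | (k=4,j=2): S=77.9300, (K−S)⁺=0.0000, hold=2.8689 ⇒ V=2.8689 continue | (k=4,j=3): S=97.4339, (K−S)⁺=0.0000, hold=0.0000 ⇒ V=0.0000 continue | (k=4,j=4): S=121.8190, (K−S)⁺=0.0000, hold=0.0000 ⇒ V=0.0000 continue  boundary S*=62.3303
step 3: (k=3,j=0): S=55.7438, (K−S)⁺=19.8262, hold=18.8824 ⇒ V=19.8262 exercise | (k=3,j=1): S=69.6951, (K−S)⁺=5.8749, hold=7.6607 ⇒ V=7.6607 continue | (k=3,j=2): S=87.1379, (K−S)⁺=0.0000, hold=1.3355 ⇒ V=1.3355 continue | (k=3,j=3): S=108.9463, (K−S)⁺=0.0000, hold=0.0000 ⇒ V=0.0000 continue  boundary S*=55.7438
step 2: (k=2,j=0): S=62.3303, (K−S)⁺=13.2397, hold=13.2280 ⇒ V=13.2397 exercise | (k=2,j=1): S=77.9300, (K−S)⁺=0.0000, hold=4.2632 ⇒ V=4.2632 continue | (k=2,j=2): S=97.4339, (K−S)⁺=0.0000, hold=0.6217 ⇒ V=0.6217 continue  boundary S*=62.3303
step 1: (k=1,j=0): S=69.6951, (K−S)⁺=5.8749, hold=8.3885 ⇒ V=8.3885 continue | (k=1,j=1): S=87.1379, (K−S)⁺=0.0000, hold=2.3090 ⇒ V=2.3090 continue  boundary S*=-
step 0: (k=0,j=0): S=77.9300, (K−S)⁺=0.0000, hold=5.1102 ⇒ V=5.1102 continue  boundary S*=-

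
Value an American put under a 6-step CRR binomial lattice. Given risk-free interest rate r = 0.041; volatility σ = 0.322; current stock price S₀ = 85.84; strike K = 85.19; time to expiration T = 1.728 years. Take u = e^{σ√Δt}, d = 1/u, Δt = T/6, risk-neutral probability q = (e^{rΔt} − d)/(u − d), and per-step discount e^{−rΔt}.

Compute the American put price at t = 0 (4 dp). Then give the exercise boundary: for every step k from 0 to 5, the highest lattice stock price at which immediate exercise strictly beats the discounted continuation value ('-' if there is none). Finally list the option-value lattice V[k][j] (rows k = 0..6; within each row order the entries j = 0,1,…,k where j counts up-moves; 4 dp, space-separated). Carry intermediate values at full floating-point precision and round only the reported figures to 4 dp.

price = 11.1920
boundary = - - - 51.1149 60.7568 72.2175
tree:
11.1920
16.9360 5.5107
24.6378 9.3649 1.6502
34.0751 15.4544 3.2812 0.0000
42.1869 24.4332 6.5242 0.0000 0.0000
49.0114 34.0751 12.9725 0.0000 0.0000 0.0000
54.7528 42.1869 24.4332 0.0000 0.0000 0.0000 0.0000

params: Δt=0.28800 u=1.18863 d=0.84130 q=0.49110 e^(-rΔt)=0.98826
t_6 payoffs: 54.7528 42.1869 24.4332 0.0000 0.0000 0.0000 0.0000
t_5: node(5,0) S=36.1786 payoff=49.0114 vs cont=48.0114 → 49.0114 [stop]  node(5,1) S=51.1149 payoff=34.0751 vs cont=33.0751 → 34.0751 [stop]  node(5,2) S=72.2175 payoff=12.9725 vs cont=12.2880 → 12.9725 [stop]  node(5,3) S=102.0322 payoff=0.0000 vs cont=0.0000 → 0.0000 [wait]  node(5,4) S=144.1559 payoff=0.0000 vs cont=0.0000 → 0.0000 [wait]  node(5,5) S=203.6701 payoff=0.0000 vs cont=0.0000 → 0.0000 [wait]  ⇒ S*(5)=72.2175
t_4: node(4,0) S=43.0031 payoff=42.1869 vs cont=41.1869 → 42.1869 [stop]  node(4,1) S=60.7568 payoff=24.4332 vs cont=23.4332 → 24.4332 [stop]  node(4,2) S=85.8400 payoff=0.0000 vs cont=6.5242 → 6.5242 [wait]  node(4,3) S=121.2788 payoff=0.0000 vs cont=0.0000 → 0.0000 [wait]  node(4,4) S=171.3483 payoff=0.0000 vs cont=0.0000 → 0.0000 [wait]  ⇒ S*(4)=60.7568
t_3: node(3,0) S=51.1149 payoff=34.0751 vs cont=33.0751 → 34.0751 [stop]  node(3,1) S=72.2175 payoff=12.9725 vs cont=15.4544 → 15.4544 [wait]  node(3,2) S=102.0322 payoff=0.0000 vs cont=3.2812 → 3.2812 [wait]  node(3,3) S=144.1559 payoff=0.0000 vs cont=0.0000 → 0.0000 [wait]  ⇒ S*(3)=51.1149
t_2: node(2,0) S=60.7568 payoff=24.4332 vs cont=24.6378 → 24.6378 [wait]  node(2,1) S=85.8400 payoff=0.0000 vs cont=9.3649 → 9.3649 [wait]  node(2,2) S=121.2788 payoff=0.0000 vs cont=1.6502 → 1.6502 [wait]  ⇒ S*(2)=-
t_1: node(1,0) S=72.2175 payoff=12.9725 vs cont=16.9360 → 16.9360 [wait]  node(1,1) S=102.0322 payoff=0.0000 vs cont=5.5107 → 5.5107 [wait]  ⇒ S*(1)=-
t_0: node(0,0) S=85.8400 payoff=0.0000 vs cont=11.1920 → 11.1920 [wait]  ⇒ S*(0)=-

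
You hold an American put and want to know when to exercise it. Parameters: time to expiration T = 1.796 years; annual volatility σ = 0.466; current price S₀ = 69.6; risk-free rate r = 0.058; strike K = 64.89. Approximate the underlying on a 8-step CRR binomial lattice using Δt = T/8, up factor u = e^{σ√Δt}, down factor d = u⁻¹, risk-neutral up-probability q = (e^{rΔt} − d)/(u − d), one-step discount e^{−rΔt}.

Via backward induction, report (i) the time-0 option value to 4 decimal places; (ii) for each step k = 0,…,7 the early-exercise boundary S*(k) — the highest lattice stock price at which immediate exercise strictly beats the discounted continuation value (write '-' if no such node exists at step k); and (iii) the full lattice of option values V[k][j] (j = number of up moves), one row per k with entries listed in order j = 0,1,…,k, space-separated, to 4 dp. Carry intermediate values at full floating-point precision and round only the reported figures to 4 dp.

Δt=0.22450, u=1.24707, d=0.80188, q=0.47446, disc=e^(-rΔt)=0.98706
k=8 terminal: V=max(K-S,0) → 52.9918 46.3861 36.1131 20.1365 0.0000 0.0000 0.0000 0.0000 0.0000
k=7: j=0 S=14.8379 intr=50.0521 cont=49.2127 V=50.0521[EX]; j=1 S=23.0756 intr=41.8144 cont=40.9749 V=41.8144[EX]; j=2 S=35.8869 intr=29.0031 cont=28.1637 V=29.0031[EX]; j=3 S=55.8108 intr=9.0792 cont=10.4456 V=10.4456[hold]; j=4 S=86.7961 intr=0.0000 cont=0.0000 V=0.0000[hold]; j=5 S=134.9841 intr=0.0000 cont=0.0000 V=0.0000[hold]; j=6 S=209.9253 intr=0.0000 cont=0.0000 V=0.0000[hold]; j=7 S=326.4729 intr=0.0000 cont=0.0000 V=0.0000[hold]  S*(7)=35.8869
k=6: j=0 S=18.5039 intr=46.3861 cont=45.5467 V=46.3861[EX]; j=1 S=28.7769 intr=36.1131 cont=35.2736 V=36.1131[EX]; j=2 S=44.7535 intr=20.1365 cont=19.9369 V=20.1365[EX]; j=3 S=69.6000 intr=0.0000 cont=5.4185 V=5.4185[hold]; j=4 S=108.2409 intr=0.0000 cont=0.0000 V=0.0000[hold]; j=5 S=168.3347 intr=0.0000 cont=0.0000 V=0.0000[hold]; j=6 S=261.7918 intr=0.0000 cont=0.0000 V=0.0000[hold]  S*(6)=44.7535
k=5: j=0 S=23.0756 intr=41.8144 cont=40.9749 V=41.8144[EX]; j=1 S=35.8869 intr=29.0031 cont=28.1637 V=29.0031[EX]; j=2 S=55.8108 intr=9.0792 cont=12.9832 V=12.9832[hold]; j=3 S=86.7961 intr=0.0000 cont=2.8108 V=2.8108[hold]; j=4 S=134.9841 intr=0.0000 cont=0.0000 V=0.0000[hold]; j=5 S=209.9253 intr=0.0000 cont=0.0000 V=0.0000[hold]  S*(5)=35.8869
k=4: j=0 S=28.7769 intr=36.1131 cont=35.2736 V=36.1131[EX]; j=1 S=44.7535 intr=20.1365 cont=21.1254 V=21.1254[hold]; j=2 S=69.6000 intr=0.0000 cont=8.0512 V=8.0512[hold]; j=3 S=108.2409 intr=0.0000 cont=1.4581 V=1.4581[hold]; j=4 S=168.3347 intr=0.0000 cont=0.0000 V=0.0000[hold]  S*(4)=28.7769
k=3: j=0 S=35.8869 intr=29.0031 cont=28.6268 V=29.0031[EX]; j=1 S=55.8108 intr=9.0792 cont=14.7291 V=14.7291[hold]; j=2 S=86.7961 intr=0.0000 cont=4.8593 V=4.8593[hold]; j=3 S=134.9841 intr=0.0000 cont=0.7564 V=0.7564[hold]  S*(3)=35.8869
k=2: j=0 S=44.7535 intr=20.1365 cont=21.9430 V=21.9430[hold]; j=1 S=69.6000 intr=0.0000 cont=9.9163 V=9.9163[hold]; j=2 S=108.2409 intr=0.0000 cont=2.8749 V=2.8749[hold]  S*(2)=-
k=1: j=0 S=55.8108 intr=9.0792 cont=16.0268 V=16.0268[hold]; j=1 S=86.7961 intr=0.0000 cont=6.4904 V=6.4904[hold]  S*(1)=-
k=0: j=0 S=69.6000 intr=0.0000 cont=11.3533 V=11.3533[hold]  S*(0)=-

price = 11.3533
boundary = - - - 35.8869 28.7769 35.8869 44.7535 35.8869
tree:
11.3533
16.0268 6.4904
21.9430 9.9163 2.8749
29.0031 14.7291 4.8593 0.7564
36.1131 21.1254 8.0512 1.4581 0.0000
41.8144 29.0031 12.9832 2.8108 0.0000 0.0000
46.3861 36.1131 20.1365 5.4185 0.0000 0.0000 0.0000
50.0521 41.8144 29.0031 10.4456 0.0000 0.0000 0.0000 0.0000
52.9918 46.3861 36.1131 20.1365 0.0000 0.0000 0.0000 0.0000 0.0000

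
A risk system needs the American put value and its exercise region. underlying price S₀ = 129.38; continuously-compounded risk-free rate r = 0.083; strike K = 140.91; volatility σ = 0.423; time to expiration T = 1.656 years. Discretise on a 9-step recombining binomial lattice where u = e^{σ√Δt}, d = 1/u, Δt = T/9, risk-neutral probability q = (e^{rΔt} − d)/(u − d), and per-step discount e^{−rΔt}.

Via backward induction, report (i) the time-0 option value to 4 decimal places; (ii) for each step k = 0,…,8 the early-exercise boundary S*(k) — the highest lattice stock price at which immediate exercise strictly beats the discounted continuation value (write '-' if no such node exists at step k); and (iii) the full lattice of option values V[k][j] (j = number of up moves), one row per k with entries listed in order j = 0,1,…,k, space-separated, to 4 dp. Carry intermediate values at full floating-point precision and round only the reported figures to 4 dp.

Δt=0.18400  u=1.19895  d=0.83406  q=0.49694  discount=0.98484
step 9 (expiry): payoffs max(K−S,0) = 115.6371 104.5806 88.6872 65.8406 32.9990 0.0000 0.0000 0.0000 0.0000 0.0000
step 8: (k=8,j=0): S=30.3010, (K−S)⁺=110.6090, hold=108.4734 ⇒ V=110.6090 exercise | (k=8,j=1): S=43.5571, (K−S)⁺=97.3529, hold=95.2173 ⇒ V=97.3529 exercise | (k=8,j=2): S=62.6126, (K−S)⁺=78.2974, hold=76.1618 ⇒ V=78.2974 exercise | (k=8,j=3): S=90.0046, (K−S)⁺=50.9054, hold=48.7698 ⇒ V=50.9054 exercise | (k=8,j=4): S=129.3800, (K−S)⁺=11.5300, hold=16.3490 ⇒ V=16.3490 continue | (k=8,j=5): S=185.9815, (K−S)⁺=0.0000, hold=0.0000 ⇒ V=0.0000 continue | (k=8,j=6): S=267.3453, (K−S)⁺=0.0000, hold=0.0000 ⇒ V=0.0000 continue | (k=8,j=7): S=384.3042, (K−S)⁺=0.0000, hold=0.0000 ⇒ V=0.0000 continue | (k=8,j=8): S=552.4308, (K−S)⁺=0.0000, hold=0.0000 ⇒ V=0.0000 continue  boundary S*=90.0046
step 7: (k=7,j=0): S=36.3294, (K−S)⁺=104.5806, hold=102.4450 ⇒ V=104.5806 exercise | (k=7,j=1): S=52.2228, (K−S)⁺=88.6872, hold=86.5515 ⇒ V=88.6872 exercise | (k=7,j=2): S=75.0694, (K−S)⁺=65.8406, hold=63.7049 ⇒ V=65.8406 exercise | (k=7,j=3): S=107.9110, (K−S)⁺=32.9990, hold=33.2218 ⇒ V=33.2218 continue | (k=7,j=4): S=155.1202, (K−S)⁺=0.0000, hold=8.0999 ⇒ V=8.0999 continue | (k=7,j=5): S=222.9827, (K−S)⁺=0.0000, hold=0.0000 ⇒ V=0.0000 continue | (k=7,j=6): S=320.5338, (K−S)⁺=0.0000, hold=0.0000 ⇒ V=0.0000 continue | (k=7,j=7): S=460.7618, (K−S)⁺=0.0000, hold=0.0000 ⇒ V=0.0000 continue  boundary S*=75.0694
step 6: (k=6,j=0): S=43.5571, (K−S)⁺=97.3529, hold=95.2173 ⇒ V=97.3529 exercise | (k=6,j=1): S=62.6126, (K−S)⁺=78.2974, hold=76.1618 ⇒ V=78.2974 exercise | (k=6,j=2): S=90.0046, (K−S)⁺=50.9054, hold=48.8789 ⇒ V=50.9054 exercise | (k=6,j=3): S=129.3800, (K−S)⁺=11.5300, hold=20.4235 ⇒ V=20.4235 continue | (k=6,j=4): S=185.9815, (K−S)⁺=0.0000, hold=4.0130 ⇒ V=4.0130 continue | (k=6,j=5): S=267.3453, (K−S)⁺=0.0000, hold=0.0000 ⇒ V=0.0000 continue | (k=6,j=6): S=384.3042, (K−S)⁺=0.0000, hold=0.0000 ⇒ V=0.0000 continue  boundary S*=90.0046
step 5: (k=5,j=0): S=52.2228, (K−S)⁺=88.6872, hold=86.5515 ⇒ V=88.6872 exercise | (k=5,j=1): S=75.0694, (K−S)⁺=65.8406, hold=63.7049 ⇒ V=65.8406 exercise | (k=5,j=2): S=107.9110, (K−S)⁺=32.9990, hold=35.2159 ⇒ V=35.2159 continue | (k=5,j=3): S=155.1202, (K−S)⁺=0.0000, hold=12.0825 ⇒ V=12.0825 continue | (k=5,j=4): S=222.9827, (K−S)⁺=0.0000, hold=1.9882 ⇒ V=1.9882 continue | (k=5,j=5): S=320.5338, (K−S)⁺=0.0000, hold=0.0000 ⇒ V=0.0000 continue  boundary S*=75.0694
step 4: (k=4,j=0): S=62.6126, (K−S)⁺=78.2974, hold=76.1618 ⇒ V=78.2974 exercise | (k=4,j=1): S=90.0046, (K−S)⁺=50.9054, hold=49.8548 ⇒ V=50.9054 exercise | (k=4,j=2): S=129.3800, (K−S)⁺=11.5300, hold=23.3606 ⇒ V=23.3606 continue | (k=4,j=3): S=185.9815, (K−S)⁺=0.0000, hold=6.9592 ⇒ V=6.9592 continue | (k=4,j=4): S=267.3453, (K−S)⁺=0.0000, hold=0.9850 ⇒ V=0.9850 continue  boundary S*=90.0046
step 3: (k=3,j=0): S=75.0694, (K−S)⁺=65.8406, hold=63.7049 ⇒ V=65.8406 exercise | (k=3,j=1): S=107.9110, (K−S)⁺=32.9990, hold=36.6533 ⇒ V=36.6533 continue | (k=3,j=2): S=155.1202, (K−S)⁺=0.0000, hold=14.9796 ⇒ V=14.9796 continue | (k=3,j=3): S=222.9827, (K−S)⁺=0.0000, hold=3.9299 ⇒ V=3.9299 continue  boundary S*=75.0694
step 2: (k=2,j=0): S=90.0046, (K−S)⁺=50.9054, hold=50.5583 ⇒ V=50.9054 exercise | (k=2,j=1): S=129.3800, (K−S)⁺=11.5300, hold=25.4905 ⇒ V=25.4905 continue | (k=2,j=2): S=185.9815, (K−S)⁺=0.0000, hold=9.3448 ⇒ V=9.3448 continue  boundary S*=90.0046
step 1: (k=1,j=0): S=107.9110, (K−S)⁺=32.9990, hold=37.6957 ⇒ V=37.6957 continue | (k=1,j=1): S=155.1202, (K−S)⁺=0.0000, hold=17.2024 ⇒ V=17.2024 continue  boundary S*=-
step 0: (k=0,j=0): S=129.3800, (K−S)⁺=11.5300, hold=27.0948 ⇒ V=27.0948 continue  boundary S*=-

price = 27.0948
boundary = - - 90.0046 75.0694 90.0046 75.0694 90.0046 75.0694 90.0046
tree:
27.0948
37.6957 17.2024
50.9054 25.4905 9.3448
65.8406 36.6533 14.9796 3.9299
78.2974 50.9054 23.3606 6.9592 0.9850
88.6872 65.8406 35.2159 12.0825 1.9882 0.0000
97.3529 78.2974 50.9054 20.4235 4.0130 0.0000 0.0000
104.5806 88.6872 65.8406 33.2218 8.0999 0.0000 0.0000 0.0000
110.6090 97.3529 78.2974 50.9054 16.3490 0.0000 0.0000 0.0000 0.0000
115.6371 104.5806 88.6872 65.8406 32.9990 0.0000 0.0000 0.0000 0.0000 0.0000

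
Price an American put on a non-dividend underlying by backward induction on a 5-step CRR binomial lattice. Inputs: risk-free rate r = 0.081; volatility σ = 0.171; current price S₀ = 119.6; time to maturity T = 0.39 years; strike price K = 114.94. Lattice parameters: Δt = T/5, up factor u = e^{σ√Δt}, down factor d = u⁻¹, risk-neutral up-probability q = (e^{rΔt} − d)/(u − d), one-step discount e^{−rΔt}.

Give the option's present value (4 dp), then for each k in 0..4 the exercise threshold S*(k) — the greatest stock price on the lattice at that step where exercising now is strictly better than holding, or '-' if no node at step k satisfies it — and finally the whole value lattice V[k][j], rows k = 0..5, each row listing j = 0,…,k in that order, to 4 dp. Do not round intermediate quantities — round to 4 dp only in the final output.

price = 2.0212
boundary = - - - 103.6355 108.7050
tree:
2.0212
3.7273 0.6730
6.6499 1.4207 0.0797
11.3045 2.9847 0.1799 0.0000
16.1376 6.2350 0.4063 0.0000 0.0000
20.7453 11.3045 0.9176 0.0000 0.0000 0.0000

params: Δt=0.07800 u=1.04892 d=0.95336 q=0.55439 e^(-rΔt)=0.99370
t_5 payoffs: 20.7453 11.3045 0.9176 0.0000 0.0000 0.0000
t_4: node(4,0) S=98.8024 payoff=16.1376 vs cont=15.4137 → 16.1376 [stop]  node(4,1) S=108.7050 payoff=6.2350 vs cont=5.5111 → 6.2350 [stop]  node(4,2) S=119.6000 payoff=0.0000 vs cont=0.4063 → 0.4063 [wait]  node(4,3) S=131.5870 payoff=0.0000 vs cont=0.0000 → 0.0000 [wait]  node(4,4) S=144.7754 payoff=0.0000 vs cont=0.0000 → 0.0000 [wait]  ⇒ S*(4)=108.7050
t_3: node(3,0) S=103.6355 payoff=11.3045 vs cont=10.5806 → 11.3045 [stop]  node(3,1) S=114.0224 payoff=0.9176 vs cont=2.9847 → 2.9847 [wait]  node(3,2) S=125.4504 payoff=0.0000 vs cont=0.1799 → 0.1799 [wait]  node(3,3) S=138.0238 payoff=0.0000 vs cont=0.0000 → 0.0000 [wait]  ⇒ S*(3)=103.6355
t_2: node(2,0) S=108.7050 payoff=6.2350 vs cont=6.6499 → 6.6499 [wait]  node(2,1) S=119.6000 payoff=0.0000 vs cont=1.4207 → 1.4207 [wait]  node(2,2) S=131.5870 payoff=0.0000 vs cont=0.0797 → 0.0797 [wait]  ⇒ S*(2)=-
t_1: node(1,0) S=114.0224 payoff=0.9176 vs cont=3.7273 → 3.7273 [wait]  node(1,1) S=125.4504 payoff=0.0000 vs cont=0.6730 → 0.6730 [wait]  ⇒ S*(1)=-
t_0: node(0,0) S=119.6000 payoff=0.0000 vs cont=2.0212 → 2.0212 [wait]  ⇒ S*(0)=-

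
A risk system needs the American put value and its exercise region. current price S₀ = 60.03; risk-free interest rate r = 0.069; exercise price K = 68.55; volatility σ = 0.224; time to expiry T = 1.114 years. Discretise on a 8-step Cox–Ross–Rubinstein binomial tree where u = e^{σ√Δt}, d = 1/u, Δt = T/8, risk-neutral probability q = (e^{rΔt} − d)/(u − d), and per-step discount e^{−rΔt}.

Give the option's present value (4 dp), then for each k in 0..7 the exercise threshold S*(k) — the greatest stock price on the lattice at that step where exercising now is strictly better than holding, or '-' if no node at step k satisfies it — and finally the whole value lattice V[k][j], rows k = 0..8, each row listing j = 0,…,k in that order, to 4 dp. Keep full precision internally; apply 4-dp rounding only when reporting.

Δt=0.13925, u=1.08718, d=0.91981, q=0.53680, disc=e^(-rΔt)=0.99044
k=8 terminal: V=max(K-S,0) → 37.7924 32.1956 25.5805 17.7616 8.5200 0.0000 0.0000 0.0000 0.0000
k=7: j=0 S=33.4391 intr=35.1109 cont=34.4554 V=35.1109[EX]; j=1 S=39.5238 intr=29.0262 cont=28.3707 V=29.0262[EX]; j=2 S=46.7157 intr=21.8343 cont=21.1788 V=21.8343[EX]; j=3 S=55.2162 intr=13.3338 cont=12.6783 V=13.3338[EX]; j=4 S=65.2635 intr=3.2865 cont=3.9087 V=3.9087[hold]; j=5 S=77.1390 intr=0.0000 cont=0.0000 V=0.0000[hold]; j=6 S=91.1755 intr=0.0000 cont=0.0000 V=0.0000[hold]; j=7 S=107.7661 intr=0.0000 cont=0.0000 V=0.0000[hold]  S*(7)=55.2162
k=6: j=0 S=36.3544 intr=32.1956 cont=31.5401 V=32.1956[EX]; j=1 S=42.9695 intr=25.5805 cont=24.9250 V=25.5805[EX]; j=2 S=50.7884 intr=17.7616 cont=17.1061 V=17.7616[EX]; j=3 S=60.0300 intr=8.5200 cont=8.1953 V=8.5200[EX]; j=4 S=70.9532 intr=0.0000 cont=1.7932 V=1.7932[hold]; j=5 S=83.8641 intr=0.0000 cont=0.0000 V=0.0000[hold]; j=6 S=99.1243 intr=0.0000 cont=0.0000 V=0.0000[hold]  S*(6)=60.0300
k=5: j=0 S=39.5238 intr=29.0262 cont=28.3707 V=29.0262[EX]; j=1 S=46.7157 intr=21.8343 cont=21.1788 V=21.8343[EX]; j=2 S=55.2162 intr=13.3338 cont=12.6783 V=13.3338[EX]; j=3 S=65.2635 intr=3.2865 cont=4.8621 V=4.8621[hold]; j=4 S=77.1390 intr=0.0000 cont=0.8227 V=0.8227[hold]; j=5 S=91.1755 intr=0.0000 cont=0.0000 V=0.0000[hold]  S*(5)=55.2162
k=4: j=0 S=42.9695 intr=25.5805 cont=24.9250 V=25.5805[EX]; j=1 S=50.7884 intr=17.7616 cont=17.1061 V=17.7616[EX]; j=2 S=60.0300 intr=8.5200 cont=8.7022 V=8.7022[hold]; j=3 S=70.9532 intr=0.0000 cont=2.6680 V=2.6680[hold]; j=4 S=83.8641 intr=0.0000 cont=0.3774 V=0.3774[hold]  S*(4)=50.7884
k=3: j=0 S=46.7157 intr=21.8343 cont=21.1788 V=21.8343[EX]; j=1 S=55.2162 intr=13.3338 cont=12.7752 V=13.3338[EX]; j=2 S=65.2635 intr=3.2865 cont=5.4108 V=5.4108[hold]; j=3 S=77.1390 intr=0.0000 cont=1.4247 V=1.4247[hold]  S*(3)=55.2162
k=2: j=0 S=50.7884 intr=17.7616 cont=17.1061 V=17.7616[EX]; j=1 S=60.0300 intr=8.5200 cont=8.9939 V=8.9939[hold]; j=2 S=70.9532 intr=0.0000 cont=3.2398 V=3.2398[hold]  S*(2)=50.7884
k=1: j=0 S=55.2162 intr=13.3338 cont=12.9303 V=13.3338[EX]; j=1 S=65.2635 intr=3.2865 cont=5.8486 V=5.8486[hold]  S*(1)=55.2162
k=0: j=0 S=60.0300 intr=8.5200 cont=9.2267 V=9.2267[hold]  S*(0)=-

price = 9.2267
boundary = - 55.2162 50.7884 55.2162 50.7884 55.2162 60.0300 55.2162
tree:
9.2267
13.3338 5.8486
17.7616 8.9939 3.2398
21.8343 13.3338 5.4108 1.4247
25.5805 17.7616 8.7022 2.6680 0.3774
29.0262 21.8343 13.3338 4.8621 0.8227 0.0000
32.1956 25.5805 17.7616 8.5200 1.7932 0.0000 0.0000
35.1109 29.0262 21.8343 13.3338 3.9087 0.0000 0.0000 0.0000
37.7924 32.1956 25.5805 17.7616 8.5200 0.0000 0.0000 0.0000 0.0000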